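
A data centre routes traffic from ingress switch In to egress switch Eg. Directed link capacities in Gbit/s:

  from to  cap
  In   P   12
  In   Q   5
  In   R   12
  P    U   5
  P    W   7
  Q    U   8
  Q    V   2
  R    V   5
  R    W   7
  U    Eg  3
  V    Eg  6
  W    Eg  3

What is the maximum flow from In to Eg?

12

Augment In→P→U→Eg: bottleneck 3, flow now 3.
Augment In→P→W→Eg: bottleneck 3, flow now 6.
Augment In→Q→V→Eg: bottleneck 2, flow now 8.
Augment In→R→V→Eg: bottleneck 4, flow now 12.
No augmenting path remains; maximum flow = 12.
In the residual graph, reachable from In: {In, P, Q, R, U, V, W}.
Min-cut edges: U→Eg (3), V→Eg (6), W→Eg (3); capacity 3 + 6 + 3 = 12.
This cut is saturated, so no flow can exceed 12.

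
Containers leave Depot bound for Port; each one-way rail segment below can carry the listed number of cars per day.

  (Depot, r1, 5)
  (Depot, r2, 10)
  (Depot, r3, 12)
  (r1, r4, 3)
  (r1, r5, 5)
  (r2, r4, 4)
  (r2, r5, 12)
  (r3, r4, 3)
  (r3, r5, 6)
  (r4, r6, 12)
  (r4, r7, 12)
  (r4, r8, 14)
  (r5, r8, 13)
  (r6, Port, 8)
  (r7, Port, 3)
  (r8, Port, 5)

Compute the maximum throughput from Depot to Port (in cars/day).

Augment Depot→r1→r4→r6→Port: bottleneck 3, flow now 3.
Augment Depot→r1→r5→r8→Port: bottleneck 2, flow now 5.
Augment Depot→r2→r4→r6→Port: bottleneck 4, flow now 9.
Augment Depot→r2→r5→r8→Port: bottleneck 3, flow now 12.
Augment Depot→r3→r4→r6→Port: bottleneck 1, flow now 13.
Augment Depot→r3→r4→r7→Port: bottleneck 2, flow now 15.
No augmenting path remains; maximum flow = 15.
In the residual graph, reachable from Depot: {Depot, r1, r2, r3, r5, r8}.
Min-cut edges: r1→r4 (3), r2→r4 (4), r3→r4 (3), r8→Port (5); capacity 3 + 4 + 3 + 5 = 15.
This cut is saturated, so no flow can exceed 15.

15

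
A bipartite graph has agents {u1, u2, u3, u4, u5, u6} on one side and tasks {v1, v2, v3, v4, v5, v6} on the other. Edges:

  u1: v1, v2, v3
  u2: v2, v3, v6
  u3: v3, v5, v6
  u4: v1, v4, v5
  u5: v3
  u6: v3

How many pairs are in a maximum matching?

Unit-capacity flow: source→left, listed edges, right→sink; max matching = max flow.
Augmenting path u1→v1 (+1); matched 1.
Augmenting path u2→v2 (+1); matched 2.
Augmenting path u3→v3 (+1); matched 3.
Augmenting path u4→v4 (+1); matched 4.
Augmenting path u5→v3→u3→v5 (+1); matched 5.
No augmenting path remains; maximum matching = 5.
König certificate: {u1, u2, u3, u4, v3} is a vertex cover of size 5 (every listed pair touches it), so no matching can be larger.

5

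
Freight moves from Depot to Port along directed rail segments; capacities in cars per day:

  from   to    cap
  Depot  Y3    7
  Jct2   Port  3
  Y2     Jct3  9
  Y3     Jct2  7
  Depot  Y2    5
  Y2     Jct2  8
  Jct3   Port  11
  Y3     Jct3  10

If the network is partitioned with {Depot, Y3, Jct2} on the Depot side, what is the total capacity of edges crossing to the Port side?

18

Edges leaving {Depot, Y3, Jct2}: Depot→Y2 (5), Y3→Jct3 (10), Jct2→Port (3).
Cut capacity = 5 + 10 + 3 = 18.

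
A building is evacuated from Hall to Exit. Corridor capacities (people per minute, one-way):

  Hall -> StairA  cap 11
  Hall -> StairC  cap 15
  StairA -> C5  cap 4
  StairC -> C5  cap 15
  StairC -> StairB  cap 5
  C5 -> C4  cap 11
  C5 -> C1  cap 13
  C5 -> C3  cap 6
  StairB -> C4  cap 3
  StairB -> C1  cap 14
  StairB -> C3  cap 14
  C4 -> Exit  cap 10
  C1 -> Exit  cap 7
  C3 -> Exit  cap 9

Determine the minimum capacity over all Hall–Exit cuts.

19

Augment Hall→StairA→C5→C4→Exit: bottleneck 4, flow now 4.
Augment Hall→StairC→C5→C4→Exit: bottleneck 6, flow now 10.
Augment Hall→StairC→C5→C1→Exit: bottleneck 7, flow now 17.
Augment Hall→StairC→C5→C3→Exit: bottleneck 2, flow now 19.
No augmenting path remains; maximum flow = 19.
By max-flow min-cut, the minimum cut capacity equals the max flow.
In the residual graph, reachable from Hall: {Hall, StairA}.
Min-cut edges: Hall→StairC (15), StairA→C5 (4); capacity 15 + 4 = 19.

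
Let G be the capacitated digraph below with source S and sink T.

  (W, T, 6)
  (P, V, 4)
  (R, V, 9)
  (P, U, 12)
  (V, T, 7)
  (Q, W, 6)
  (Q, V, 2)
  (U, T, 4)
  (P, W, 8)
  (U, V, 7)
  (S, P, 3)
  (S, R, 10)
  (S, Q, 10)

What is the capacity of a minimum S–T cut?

16

Augment S→P→U→T: bottleneck 3, flow now 3.
Augment S→Q→V→T: bottleneck 2, flow now 5.
Augment S→Q→W→T: bottleneck 6, flow now 11.
Augment S→R→V→T: bottleneck 5, flow now 16.
No augmenting path remains; maximum flow = 16.
By max-flow min-cut, the minimum cut capacity equals the max flow.
In the residual graph, reachable from S: {S, Q, R, V}.
Min-cut edges: S→P (3), Q→W (6), V→T (7); capacity 3 + 6 + 7 = 16.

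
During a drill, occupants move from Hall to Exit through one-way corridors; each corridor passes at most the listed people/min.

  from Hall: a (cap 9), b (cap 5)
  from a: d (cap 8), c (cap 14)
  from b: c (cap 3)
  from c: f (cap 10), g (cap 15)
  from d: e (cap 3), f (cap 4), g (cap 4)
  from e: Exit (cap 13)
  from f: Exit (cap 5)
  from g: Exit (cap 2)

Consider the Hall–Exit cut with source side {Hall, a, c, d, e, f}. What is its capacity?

Edges leaving {Hall, a, c, d, e, f}: Hall→b (5), c→g (15), d→g (4), e→Exit (13), f→Exit (5).
Cut capacity = 5 + 15 + 4 + 13 + 5 = 42.

42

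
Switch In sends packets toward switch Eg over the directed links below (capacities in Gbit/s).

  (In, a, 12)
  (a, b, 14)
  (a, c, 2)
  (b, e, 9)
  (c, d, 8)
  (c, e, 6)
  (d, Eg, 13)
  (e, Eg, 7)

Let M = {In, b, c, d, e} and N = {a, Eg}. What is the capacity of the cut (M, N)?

Edges leaving {In, b, c, d, e}: In→a (12), d→Eg (13), e→Eg (7).
Cut capacity = 12 + 13 + 7 = 32.

32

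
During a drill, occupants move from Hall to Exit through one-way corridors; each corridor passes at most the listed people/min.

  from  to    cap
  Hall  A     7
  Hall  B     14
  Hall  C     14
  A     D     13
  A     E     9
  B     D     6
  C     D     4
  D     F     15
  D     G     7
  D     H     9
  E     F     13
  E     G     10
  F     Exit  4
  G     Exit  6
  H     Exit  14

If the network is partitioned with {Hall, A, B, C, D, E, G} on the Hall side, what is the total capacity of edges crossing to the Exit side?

43

Edges leaving {Hall, A, B, C, D, E, G}: D→F (15), D→H (9), E→F (13), G→Exit (6).
Cut capacity = 15 + 9 + 13 + 6 = 43.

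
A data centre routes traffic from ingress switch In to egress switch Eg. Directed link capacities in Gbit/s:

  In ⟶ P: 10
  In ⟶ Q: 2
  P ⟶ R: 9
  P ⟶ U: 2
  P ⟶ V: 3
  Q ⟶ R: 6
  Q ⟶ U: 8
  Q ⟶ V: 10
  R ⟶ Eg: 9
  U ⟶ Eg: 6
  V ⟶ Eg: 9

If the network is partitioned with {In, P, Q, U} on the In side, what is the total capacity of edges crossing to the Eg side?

34

Edges leaving {In, P, Q, U}: P→R (9), P→V (3), Q→R (6), Q→V (10), U→Eg (6).
Cut capacity = 9 + 3 + 6 + 10 + 6 = 34.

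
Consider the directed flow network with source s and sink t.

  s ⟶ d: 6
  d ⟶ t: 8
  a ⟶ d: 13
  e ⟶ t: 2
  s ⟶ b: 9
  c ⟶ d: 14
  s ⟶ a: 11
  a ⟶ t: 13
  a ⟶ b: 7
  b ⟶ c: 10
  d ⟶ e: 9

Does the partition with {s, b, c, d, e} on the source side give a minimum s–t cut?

Given cut capacity: 11 + 8 + 2 = 21.
Augment s→a→t: bottleneck 11, flow now 11.
Augment s→d→t: bottleneck 6, flow now 17.
Augment s→b→c→d→t: bottleneck 2, flow now 19.
Augment s→b→c→d→e→t: bottleneck 2, flow now 21.
No augmenting path remains; maximum flow = 21.
Cut capacity 21 equals the max flow, so it is a minimum cut.

Yes — it is a minimum cut (capacity 21).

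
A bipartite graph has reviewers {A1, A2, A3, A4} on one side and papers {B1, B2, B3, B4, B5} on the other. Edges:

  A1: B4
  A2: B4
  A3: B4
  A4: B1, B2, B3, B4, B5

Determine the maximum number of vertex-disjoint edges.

Unit-capacity flow: source→left, listed edges, right→sink; max matching = max flow.
Augmenting path A1→B4 (+1); matched 1.
Augmenting path A4→B1 (+1); matched 2.
No augmenting path remains; maximum matching = 2.
König certificate: {A4, B4} is a vertex cover of size 2 (every listed pair touches it), so no matching can be larger.

2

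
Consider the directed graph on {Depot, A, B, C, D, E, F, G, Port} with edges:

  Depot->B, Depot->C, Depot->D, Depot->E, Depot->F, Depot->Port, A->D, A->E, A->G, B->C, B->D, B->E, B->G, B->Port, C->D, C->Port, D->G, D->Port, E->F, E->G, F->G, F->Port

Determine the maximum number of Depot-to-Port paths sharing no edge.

5

Assign every edge capacity 1; by Menger, the answer equals the max flow.
Path Depot→Port (+1); total 1.
Path Depot→B→Port (+1); total 2.
Path Depot→C→Port (+1); total 3.
Path Depot→D→Port (+1); total 4.
Path Depot→F→Port (+1); total 5.
No residual Depot→Port path; max flow = 5.
Certifying cut of size 5: {Depot→B, Depot→C, Depot→D, Depot→Port, F→Port}.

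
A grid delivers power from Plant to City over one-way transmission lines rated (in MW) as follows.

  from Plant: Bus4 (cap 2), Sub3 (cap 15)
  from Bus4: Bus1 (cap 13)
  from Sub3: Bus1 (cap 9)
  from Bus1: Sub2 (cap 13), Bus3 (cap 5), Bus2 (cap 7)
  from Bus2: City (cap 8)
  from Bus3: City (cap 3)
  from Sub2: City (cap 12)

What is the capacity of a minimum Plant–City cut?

Augment Plant→Bus4→Bus1→Bus2→City: bottleneck 2, flow now 2.
Augment Plant→Sub3→Bus1→Bus2→City: bottleneck 5, flow now 7.
Augment Plant→Sub3→Bus1→Bus3→City: bottleneck 3, flow now 10.
Augment Plant→Sub3→Bus1→Sub2→City: bottleneck 1, flow now 11.
No augmenting path remains; maximum flow = 11.
By max-flow min-cut, the minimum cut capacity equals the max flow.
In the residual graph, reachable from Plant: {Plant, Sub3}.
Min-cut edges: Plant→Bus4 (2), Sub3→Bus1 (9); capacity 2 + 9 = 11.

11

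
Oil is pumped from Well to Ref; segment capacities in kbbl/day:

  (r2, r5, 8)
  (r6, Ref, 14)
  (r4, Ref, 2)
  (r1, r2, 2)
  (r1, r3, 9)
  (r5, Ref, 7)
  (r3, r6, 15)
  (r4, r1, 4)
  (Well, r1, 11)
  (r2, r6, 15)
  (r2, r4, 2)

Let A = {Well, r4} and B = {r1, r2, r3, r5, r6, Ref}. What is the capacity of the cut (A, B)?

Edges leaving {Well, r4}: Well→r1 (11), r4→r1 (4), r4→Ref (2).
Cut capacity = 11 + 4 + 2 = 17.

17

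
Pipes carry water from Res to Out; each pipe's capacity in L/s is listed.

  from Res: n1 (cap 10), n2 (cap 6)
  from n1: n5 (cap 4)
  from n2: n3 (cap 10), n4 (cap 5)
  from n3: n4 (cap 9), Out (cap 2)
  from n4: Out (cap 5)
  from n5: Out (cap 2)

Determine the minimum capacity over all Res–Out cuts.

Augment Res→n1→n5→Out: bottleneck 2, flow now 2.
Augment Res→n2→n3→Out: bottleneck 2, flow now 4.
Augment Res→n2→n4→Out: bottleneck 4, flow now 8.
No augmenting path remains; maximum flow = 8.
By max-flow min-cut, the minimum cut capacity equals the max flow.
In the residual graph, reachable from Res: {Res, n1, n5}.
Min-cut edges: Res→n2 (6), n5→Out (2); capacity 6 + 2 = 8.

8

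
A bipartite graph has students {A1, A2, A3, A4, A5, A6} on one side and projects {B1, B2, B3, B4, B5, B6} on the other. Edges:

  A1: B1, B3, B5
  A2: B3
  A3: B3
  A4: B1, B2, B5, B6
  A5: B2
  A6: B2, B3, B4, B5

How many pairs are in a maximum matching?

5

Unit-capacity flow: source→left, listed edges, right→sink; max matching = max flow.
Augmenting path A1→B1 (+1); matched 1.
Augmenting path A2→B3 (+1); matched 2.
Augmenting path A4→B2 (+1); matched 3.
Augmenting path A6→B4 (+1); matched 4.
Augmenting path A5→B2→A4→B5 (+1); matched 5.
No augmenting path remains; maximum matching = 5.
König certificate: {A1, A4, A5, A6, B3} is a vertex cover of size 5 (every listed pair touches it), so no matching can be larger.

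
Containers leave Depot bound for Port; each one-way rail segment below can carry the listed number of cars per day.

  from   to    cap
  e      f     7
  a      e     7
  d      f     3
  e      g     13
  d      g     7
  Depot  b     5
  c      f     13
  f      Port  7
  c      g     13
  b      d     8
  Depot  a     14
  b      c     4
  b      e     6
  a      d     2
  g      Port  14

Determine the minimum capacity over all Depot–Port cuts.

14

Augment Depot→a→d→f→Port: bottleneck 2, flow now 2.
Augment Depot→a→e→f→Port: bottleneck 5, flow now 7.
Augment Depot→a→e→g→Port: bottleneck 2, flow now 9.
Augment Depot→b→c→g→Port: bottleneck 4, flow now 13.
Augment Depot→b→d→g→Port: bottleneck 1, flow now 14.
No augmenting path remains; maximum flow = 14.
By max-flow min-cut, the minimum cut capacity equals the max flow.
In the residual graph, reachable from Depot: {Depot, a}.
Min-cut edges: Depot→b (5), a→d (2), a→e (7); capacity 5 + 2 + 7 = 14.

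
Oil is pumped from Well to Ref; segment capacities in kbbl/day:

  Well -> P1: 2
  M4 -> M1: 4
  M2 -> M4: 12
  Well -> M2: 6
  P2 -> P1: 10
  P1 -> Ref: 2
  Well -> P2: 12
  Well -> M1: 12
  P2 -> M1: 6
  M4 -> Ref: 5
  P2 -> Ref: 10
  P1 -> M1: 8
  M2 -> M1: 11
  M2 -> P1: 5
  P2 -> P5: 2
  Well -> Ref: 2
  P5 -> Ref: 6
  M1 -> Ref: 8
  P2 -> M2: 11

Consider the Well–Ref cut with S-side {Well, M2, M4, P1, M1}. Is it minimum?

Yes — it is a minimum cut (capacity 29).

Given cut capacity: 12 + 2 + 5 + 2 + 8 = 29.
Augment Well→Ref: bottleneck 2, flow now 2.
Augment Well→P2→Ref: bottleneck 10, flow now 12.
Augment Well→P1→Ref: bottleneck 2, flow now 14.
Augment Well→M1→Ref: bottleneck 8, flow now 22.
Augment Well→P2→P5→Ref: bottleneck 2, flow now 24.
Augment Well→M2→M4→Ref: bottleneck 5, flow now 29.
No augmenting path remains; maximum flow = 29.
Cut capacity 29 equals the max flow, so it is a minimum cut.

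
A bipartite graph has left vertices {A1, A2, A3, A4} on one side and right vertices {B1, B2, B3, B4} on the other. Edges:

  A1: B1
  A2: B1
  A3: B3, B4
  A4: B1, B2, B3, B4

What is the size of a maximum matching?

Unit-capacity flow: source→left, listed edges, right→sink; max matching = max flow.
Augmenting path A1→B1 (+1); matched 1.
Augmenting path A3→B3 (+1); matched 2.
Augmenting path A4→B2 (+1); matched 3.
No augmenting path remains; maximum matching = 3.
König certificate: {A3, A4, B1} is a vertex cover of size 3 (every listed pair touches it), so no matching can be larger.

3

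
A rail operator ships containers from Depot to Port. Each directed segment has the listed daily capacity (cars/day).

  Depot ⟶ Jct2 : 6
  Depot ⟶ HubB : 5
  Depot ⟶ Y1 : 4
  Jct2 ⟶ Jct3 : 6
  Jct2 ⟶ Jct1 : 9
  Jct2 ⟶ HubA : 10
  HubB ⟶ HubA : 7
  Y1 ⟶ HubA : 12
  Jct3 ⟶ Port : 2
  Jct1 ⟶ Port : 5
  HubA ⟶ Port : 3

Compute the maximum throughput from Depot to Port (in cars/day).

9

Augment Depot→Jct2→Jct3→Port: bottleneck 2, flow now 2.
Augment Depot→Jct2→Jct1→Port: bottleneck 4, flow now 6.
Augment Depot→HubB→HubA→Port: bottleneck 3, flow now 9.
No augmenting path remains; maximum flow = 9.
In the residual graph, reachable from Depot: {Depot, HubB, Y1, HubA}.
Min-cut edges: Depot→Jct2 (6), HubA→Port (3); capacity 6 + 3 = 9.
This cut is saturated, so no flow can exceed 9.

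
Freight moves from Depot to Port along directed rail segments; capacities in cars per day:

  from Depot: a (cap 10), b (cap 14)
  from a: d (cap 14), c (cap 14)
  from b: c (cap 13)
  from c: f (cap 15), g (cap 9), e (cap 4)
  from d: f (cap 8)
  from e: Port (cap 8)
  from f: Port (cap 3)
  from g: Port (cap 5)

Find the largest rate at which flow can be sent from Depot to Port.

Augment Depot→a→c→e→Port: bottleneck 4, flow now 4.
Augment Depot→a→c→f→Port: bottleneck 3, flow now 7.
Augment Depot→a→c→g→Port: bottleneck 3, flow now 10.
Augment Depot→b→c→g→Port: bottleneck 2, flow now 12.
No augmenting path remains; maximum flow = 12.
In the residual graph, reachable from Depot: {Depot, a, b, c, d, f, g}.
Min-cut edges: c→e (4), f→Port (3), g→Port (5); capacity 4 + 3 + 5 = 12.
This cut is saturated, so no flow can exceed 12.

12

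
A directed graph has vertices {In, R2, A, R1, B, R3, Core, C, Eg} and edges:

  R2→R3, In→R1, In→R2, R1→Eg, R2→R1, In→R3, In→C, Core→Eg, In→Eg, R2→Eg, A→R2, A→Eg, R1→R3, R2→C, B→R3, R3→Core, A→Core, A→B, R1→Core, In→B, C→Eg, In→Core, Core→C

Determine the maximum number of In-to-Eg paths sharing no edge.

5

Assign every edge capacity 1; by Menger, the answer equals the max flow.
Path In→Eg (+1); total 1.
Path In→R2→Eg (+1); total 2.
Path In→R1→Eg (+1); total 3.
Path In→Core→Eg (+1); total 4.
Path In→C→Eg (+1); total 5.
No residual In→Eg path; max flow = 5.
Certifying cut of size 5: {C→Eg, Core→Eg, In→Eg, In→R1, In→R2}.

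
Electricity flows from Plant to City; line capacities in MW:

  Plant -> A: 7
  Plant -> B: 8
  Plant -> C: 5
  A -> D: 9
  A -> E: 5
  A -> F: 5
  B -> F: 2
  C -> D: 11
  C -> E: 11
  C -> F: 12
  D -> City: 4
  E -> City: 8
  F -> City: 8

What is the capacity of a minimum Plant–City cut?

Augment Plant→A→D→City: bottleneck 4, flow now 4.
Augment Plant→A→E→City: bottleneck 3, flow now 7.
Augment Plant→B→F→City: bottleneck 2, flow now 9.
Augment Plant→C→E→City: bottleneck 5, flow now 14.
No augmenting path remains; maximum flow = 14.
By max-flow min-cut, the minimum cut capacity equals the max flow.
In the residual graph, reachable from Plant: {Plant, B}.
Min-cut edges: Plant→A (7), Plant→C (5), B→F (2); capacity 7 + 5 + 2 = 14.

14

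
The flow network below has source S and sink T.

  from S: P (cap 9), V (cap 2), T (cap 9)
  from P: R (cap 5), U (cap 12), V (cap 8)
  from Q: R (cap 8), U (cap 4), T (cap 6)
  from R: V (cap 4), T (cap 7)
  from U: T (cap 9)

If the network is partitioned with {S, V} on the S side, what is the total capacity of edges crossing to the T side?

Edges leaving {S, V}: S→P (9), S→T (9).
Cut capacity = 9 + 9 = 18.

18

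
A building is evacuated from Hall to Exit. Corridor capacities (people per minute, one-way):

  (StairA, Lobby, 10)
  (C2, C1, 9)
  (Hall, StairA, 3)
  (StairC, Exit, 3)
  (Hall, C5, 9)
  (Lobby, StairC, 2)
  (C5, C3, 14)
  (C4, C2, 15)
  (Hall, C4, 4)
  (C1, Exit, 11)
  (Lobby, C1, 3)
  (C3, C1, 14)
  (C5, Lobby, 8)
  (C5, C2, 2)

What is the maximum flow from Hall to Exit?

Augment Hall→C4→C2→C1→Exit: bottleneck 4, flow now 4.
Augment Hall→StairA→Lobby→C1→Exit: bottleneck 3, flow now 7.
Augment Hall→C5→Lobby→StairC→Exit: bottleneck 2, flow now 9.
Augment Hall→C5→C2→C1→Exit: bottleneck 2, flow now 11.
Augment Hall→C5→C3→C1→Exit: bottleneck 2, flow now 13.
No augmenting path remains; maximum flow = 13.
In the residual graph, reachable from Hall: {Hall, C4, StairA, C5, Lobby, C2, C3, C1}.
Min-cut edges: Lobby→StairC (2), C1→Exit (11); capacity 2 + 11 = 13.
This cut is saturated, so no flow can exceed 13.

13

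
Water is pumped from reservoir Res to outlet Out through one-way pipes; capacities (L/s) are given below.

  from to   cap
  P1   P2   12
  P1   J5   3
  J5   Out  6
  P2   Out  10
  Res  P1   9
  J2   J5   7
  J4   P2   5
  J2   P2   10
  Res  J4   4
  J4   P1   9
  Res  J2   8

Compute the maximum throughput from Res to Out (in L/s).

16

Augment Res→J4→P2→Out: bottleneck 4, flow now 4.
Augment Res→P1→P2→Out: bottleneck 6, flow now 10.
Augment Res→P1→J5→Out: bottleneck 3, flow now 13.
Augment Res→J2→J5→Out: bottleneck 3, flow now 16.
No augmenting path remains; maximum flow = 16.
In the residual graph, reachable from Res: {Res, J4, P1, J2, P2, J5}.
Min-cut edges: P2→Out (10), J5→Out (6); capacity 10 + 6 = 16.
This cut is saturated, so no flow can exceed 16.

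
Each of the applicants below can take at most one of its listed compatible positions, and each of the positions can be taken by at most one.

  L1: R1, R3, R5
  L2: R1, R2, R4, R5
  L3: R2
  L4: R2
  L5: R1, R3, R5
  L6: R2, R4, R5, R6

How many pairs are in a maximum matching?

5

Unit-capacity flow: source→left, listed edges, right→sink; max matching = max flow.
Augmenting path L1→R1 (+1); matched 1.
Augmenting path L2→R2 (+1); matched 2.
Augmenting path L5→R3 (+1); matched 3.
Augmenting path L6→R4 (+1); matched 4.
Augmenting path L3→R2→L2→R5 (+1); matched 5.
No augmenting path remains; maximum matching = 5.
König certificate: {L1, L2, L5, L6, R2} is a vertex cover of size 5 (every listed pair touches it), so no matching can be larger.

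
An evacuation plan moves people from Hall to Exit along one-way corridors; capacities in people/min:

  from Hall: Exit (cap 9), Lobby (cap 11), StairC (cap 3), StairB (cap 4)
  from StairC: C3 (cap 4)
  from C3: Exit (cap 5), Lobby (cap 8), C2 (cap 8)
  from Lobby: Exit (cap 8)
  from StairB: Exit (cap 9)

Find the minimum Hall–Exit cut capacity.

24

Augment Hall→Exit: bottleneck 9, flow now 9.
Augment Hall→Lobby→Exit: bottleneck 8, flow now 17.
Augment Hall→StairB→Exit: bottleneck 4, flow now 21.
Augment Hall→StairC→C3→Exit: bottleneck 3, flow now 24.
No augmenting path remains; maximum flow = 24.
By max-flow min-cut, the minimum cut capacity equals the max flow.
In the residual graph, reachable from Hall: {Hall, Lobby}.
Min-cut edges: Hall→StairC (3), Hall→StairB (4), Hall→Exit (9), Lobby→Exit (8); capacity 3 + 4 + 9 + 8 = 24.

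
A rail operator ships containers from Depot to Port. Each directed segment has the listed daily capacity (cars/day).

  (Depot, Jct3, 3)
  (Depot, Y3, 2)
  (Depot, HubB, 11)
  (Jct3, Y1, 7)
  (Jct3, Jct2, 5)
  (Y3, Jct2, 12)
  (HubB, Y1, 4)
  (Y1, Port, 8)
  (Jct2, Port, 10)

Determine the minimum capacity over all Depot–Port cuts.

Augment Depot→Jct3→Y1→Port: bottleneck 3, flow now 3.
Augment Depot→Y3→Jct2→Port: bottleneck 2, flow now 5.
Augment Depot→HubB→Y1→Port: bottleneck 4, flow now 9.
No augmenting path remains; maximum flow = 9.
By max-flow min-cut, the minimum cut capacity equals the max flow.
In the residual graph, reachable from Depot: {Depot, HubB}.
Min-cut edges: Depot→Jct3 (3), Depot→Y3 (2), HubB→Y1 (4); capacity 3 + 2 + 4 = 9.

9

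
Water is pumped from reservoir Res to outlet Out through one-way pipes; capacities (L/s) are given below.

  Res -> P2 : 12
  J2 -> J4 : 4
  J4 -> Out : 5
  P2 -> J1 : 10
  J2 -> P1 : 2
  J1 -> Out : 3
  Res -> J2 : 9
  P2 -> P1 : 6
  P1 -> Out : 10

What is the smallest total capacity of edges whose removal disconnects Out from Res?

15

Augment Res→J2→P1→Out: bottleneck 2, flow now 2.
Augment Res→J2→J4→Out: bottleneck 4, flow now 6.
Augment Res→P2→P1→Out: bottleneck 6, flow now 12.
Augment Res→P2→J1→Out: bottleneck 3, flow now 15.
No augmenting path remains; maximum flow = 15.
By max-flow min-cut, the minimum cut capacity equals the max flow.
In the residual graph, reachable from Res: {Res, J2, P2, J1}.
Min-cut edges: J2→P1 (2), J2→J4 (4), P2→P1 (6), J1→Out (3); capacity 2 + 4 + 6 + 3 = 15.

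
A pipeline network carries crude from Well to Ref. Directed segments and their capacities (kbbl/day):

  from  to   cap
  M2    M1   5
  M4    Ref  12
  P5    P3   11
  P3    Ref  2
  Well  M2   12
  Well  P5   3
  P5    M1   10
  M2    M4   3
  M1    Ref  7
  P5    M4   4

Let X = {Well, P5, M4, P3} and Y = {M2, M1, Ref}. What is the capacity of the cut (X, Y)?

36

Edges leaving {Well, P5, M4, P3}: Well→M2 (12), P5→M1 (10), M4→Ref (12), P3→Ref (2).
Cut capacity = 12 + 10 + 12 + 2 = 36.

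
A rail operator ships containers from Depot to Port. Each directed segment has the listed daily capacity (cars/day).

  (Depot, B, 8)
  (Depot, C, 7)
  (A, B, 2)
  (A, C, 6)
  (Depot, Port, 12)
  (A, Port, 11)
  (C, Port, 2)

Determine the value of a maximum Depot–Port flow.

14

Augment Depot→Port: bottleneck 12, flow now 12.
Augment Depot→C→Port: bottleneck 2, flow now 14.
No augmenting path remains; maximum flow = 14.
In the residual graph, reachable from Depot: {Depot, B, C}.
Min-cut edges: Depot→Port (12), C→Port (2); capacity 12 + 2 = 14.
This cut is saturated, so no flow can exceed 14.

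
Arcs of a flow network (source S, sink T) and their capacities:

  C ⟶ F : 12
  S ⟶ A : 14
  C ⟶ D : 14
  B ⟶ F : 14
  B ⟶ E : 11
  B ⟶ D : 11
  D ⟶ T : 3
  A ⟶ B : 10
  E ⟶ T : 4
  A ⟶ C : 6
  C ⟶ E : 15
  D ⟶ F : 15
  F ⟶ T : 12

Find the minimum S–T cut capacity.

Augment S→A→B→D→T: bottleneck 3, flow now 3.
Augment S→A→B→E→T: bottleneck 4, flow now 7.
Augment S→A→B→F→T: bottleneck 3, flow now 10.
Augment S→A→C→F→T: bottleneck 4, flow now 14.
No augmenting path remains; maximum flow = 14.
By max-flow min-cut, the minimum cut capacity equals the max flow.
In the residual graph, reachable from S: {S}.
Min-cut edges: S→A (14); capacity 14 = 14.

14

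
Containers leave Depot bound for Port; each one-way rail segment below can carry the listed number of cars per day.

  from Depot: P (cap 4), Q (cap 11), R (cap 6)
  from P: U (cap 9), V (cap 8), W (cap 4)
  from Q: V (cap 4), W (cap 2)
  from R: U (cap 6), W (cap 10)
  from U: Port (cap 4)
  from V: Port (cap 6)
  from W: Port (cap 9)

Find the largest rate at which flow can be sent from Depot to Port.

Augment Depot→P→U→Port: bottleneck 4, flow now 4.
Augment Depot→Q→V→Port: bottleneck 4, flow now 8.
Augment Depot→Q→W→Port: bottleneck 2, flow now 10.
Augment Depot→R→W→Port: bottleneck 6, flow now 16.
No augmenting path remains; maximum flow = 16.
In the residual graph, reachable from Depot: {Depot, Q}.
Min-cut edges: Depot→P (4), Depot→R (6), Q→V (4), Q→W (2); capacity 4 + 6 + 4 + 2 = 16.
This cut is saturated, so no flow can exceed 16.

16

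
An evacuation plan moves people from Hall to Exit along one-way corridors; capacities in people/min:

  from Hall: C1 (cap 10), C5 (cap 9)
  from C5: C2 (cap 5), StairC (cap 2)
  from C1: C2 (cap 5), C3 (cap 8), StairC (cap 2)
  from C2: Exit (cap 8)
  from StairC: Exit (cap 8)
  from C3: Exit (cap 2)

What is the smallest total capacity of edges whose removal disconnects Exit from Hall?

Augment Hall→C5→C2→Exit: bottleneck 5, flow now 5.
Augment Hall→C5→StairC→Exit: bottleneck 2, flow now 7.
Augment Hall→C1→C2→Exit: bottleneck 3, flow now 10.
Augment Hall→C1→StairC→Exit: bottleneck 2, flow now 12.
Augment Hall→C1→C3→Exit: bottleneck 2, flow now 14.
No augmenting path remains; maximum flow = 14.
By max-flow min-cut, the minimum cut capacity equals the max flow.
In the residual graph, reachable from Hall: {Hall, C5, C1, C2, C3}.
Min-cut edges: C5→StairC (2), C1→StairC (2), C2→Exit (8), C3→Exit (2); capacity 2 + 2 + 8 + 2 = 14.

14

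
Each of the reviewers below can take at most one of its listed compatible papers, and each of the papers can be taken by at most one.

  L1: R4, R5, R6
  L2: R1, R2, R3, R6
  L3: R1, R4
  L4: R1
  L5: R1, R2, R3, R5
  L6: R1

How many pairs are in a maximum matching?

Unit-capacity flow: source→left, listed edges, right→sink; max matching = max flow.
Augmenting path L1→R4 (+1); matched 1.
Augmenting path L2→R1 (+1); matched 2.
Augmenting path L5→R2 (+1); matched 3.
Augmenting path L3→R1→L2→R3 (+1); matched 4.
Augmenting path L4→R1→L3→R4→L1→R5 (+1); matched 5.
No augmenting path remains; maximum matching = 5.
König certificate: {L1, L2, L3, L5, R1} is a vertex cover of size 5 (every listed pair touches it), so no matching can be larger.

5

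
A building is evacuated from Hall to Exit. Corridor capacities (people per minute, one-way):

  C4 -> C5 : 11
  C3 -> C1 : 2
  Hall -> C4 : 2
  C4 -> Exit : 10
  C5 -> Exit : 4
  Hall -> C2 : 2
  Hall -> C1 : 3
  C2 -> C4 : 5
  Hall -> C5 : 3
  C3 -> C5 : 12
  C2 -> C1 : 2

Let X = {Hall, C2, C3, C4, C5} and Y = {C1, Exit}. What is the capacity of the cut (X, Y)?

Edges leaving {Hall, C2, C3, C4, C5}: Hall→C1 (3), C2→C1 (2), C3→C1 (2), C4→Exit (10), C5→Exit (4).
Cut capacity = 3 + 2 + 2 + 10 + 4 = 21.

21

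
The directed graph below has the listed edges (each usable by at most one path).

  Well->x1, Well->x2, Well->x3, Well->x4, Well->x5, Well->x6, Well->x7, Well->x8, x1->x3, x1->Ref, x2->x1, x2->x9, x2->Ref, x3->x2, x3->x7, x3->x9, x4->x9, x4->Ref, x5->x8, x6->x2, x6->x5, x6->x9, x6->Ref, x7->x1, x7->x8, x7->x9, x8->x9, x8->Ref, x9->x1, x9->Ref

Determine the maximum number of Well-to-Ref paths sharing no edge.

6

Assign every edge capacity 1; by Menger, the answer equals the max flow.
Path Well→x1→Ref (+1); total 1.
Path Well→x2→Ref (+1); total 2.
Path Well→x4→Ref (+1); total 3.
Path Well→x6→Ref (+1); total 4.
Path Well→x8→Ref (+1); total 5.
Path Well→x3→x9→Ref (+1); total 6.
No residual Well→Ref path; max flow = 6.
Certifying cut of size 6: {Well→x4, Well→x6, x1→Ref, x2→Ref, x8→Ref, x9→Ref}.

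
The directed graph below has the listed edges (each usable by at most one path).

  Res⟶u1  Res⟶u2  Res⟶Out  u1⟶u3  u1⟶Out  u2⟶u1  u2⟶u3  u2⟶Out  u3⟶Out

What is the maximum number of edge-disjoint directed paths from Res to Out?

3

Assign every edge capacity 1; by Menger, the answer equals the max flow.
Path Res→Out (+1); total 1.
Path Res→u1→Out (+1); total 2.
Path Res→u2→Out (+1); total 3.
No residual Res→Out path; max flow = 3.
Certifying cut of size 3: {Res→Out, Res→u1, Res→u2}.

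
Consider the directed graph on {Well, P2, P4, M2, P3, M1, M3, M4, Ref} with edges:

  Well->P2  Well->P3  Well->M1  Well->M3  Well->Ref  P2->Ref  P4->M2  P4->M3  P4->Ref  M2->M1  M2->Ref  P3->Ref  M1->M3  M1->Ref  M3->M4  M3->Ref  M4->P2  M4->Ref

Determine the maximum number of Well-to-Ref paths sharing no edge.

5

Assign every edge capacity 1; by Menger, the answer equals the max flow.
Path Well→Ref (+1); total 1.
Path Well→P2→Ref (+1); total 2.
Path Well→P3→Ref (+1); total 3.
Path Well→M1→Ref (+1); total 4.
Path Well→M3→Ref (+1); total 5.
No residual Well→Ref path; max flow = 5.
Certifying cut of size 5: {Well→M1, Well→M3, Well→P2, Well→P3, Well→Ref}.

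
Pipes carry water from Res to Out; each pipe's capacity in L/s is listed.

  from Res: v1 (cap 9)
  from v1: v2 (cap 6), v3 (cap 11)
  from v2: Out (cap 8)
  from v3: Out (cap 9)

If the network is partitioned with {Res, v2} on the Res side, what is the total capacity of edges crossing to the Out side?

17

Edges leaving {Res, v2}: Res→v1 (9), v2→Out (8).
Cut capacity = 9 + 8 = 17.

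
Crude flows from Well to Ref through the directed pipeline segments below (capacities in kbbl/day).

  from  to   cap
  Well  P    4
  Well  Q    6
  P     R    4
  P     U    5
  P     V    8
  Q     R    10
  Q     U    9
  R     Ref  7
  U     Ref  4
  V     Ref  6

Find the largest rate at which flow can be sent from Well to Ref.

Augment Well→P→R→Ref: bottleneck 4, flow now 4.
Augment Well→Q→R→Ref: bottleneck 3, flow now 7.
Augment Well→Q→U→Ref: bottleneck 3, flow now 10.
No augmenting path remains; maximum flow = 10.
In the residual graph, reachable from Well: {Well}.
Min-cut edges: Well→P (4), Well→Q (6); capacity 4 + 6 = 10.
This cut is saturated, so no flow can exceed 10.

10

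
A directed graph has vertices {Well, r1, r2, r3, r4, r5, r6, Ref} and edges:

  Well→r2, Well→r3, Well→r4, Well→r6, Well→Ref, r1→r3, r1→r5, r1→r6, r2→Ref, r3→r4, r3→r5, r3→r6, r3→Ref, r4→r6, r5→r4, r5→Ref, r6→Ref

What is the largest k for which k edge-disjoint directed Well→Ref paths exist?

4

Assign every edge capacity 1; by Menger, the answer equals the max flow.
Path Well→Ref (+1); total 1.
Path Well→r2→Ref (+1); total 2.
Path Well→r3→Ref (+1); total 3.
Path Well→r6→Ref (+1); total 4.
No residual Well→Ref path; max flow = 4.
Certifying cut of size 4: {Well→Ref, Well→r2, Well→r3, r6→Ref}.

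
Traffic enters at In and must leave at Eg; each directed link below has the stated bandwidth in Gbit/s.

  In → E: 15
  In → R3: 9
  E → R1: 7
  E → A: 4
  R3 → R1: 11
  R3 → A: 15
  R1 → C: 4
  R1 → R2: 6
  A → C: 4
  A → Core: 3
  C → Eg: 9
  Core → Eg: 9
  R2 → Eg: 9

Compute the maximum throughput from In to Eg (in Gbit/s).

Augment In→E→R1→C→Eg: bottleneck 4, flow now 4.
Augment In→E→R1→R2→Eg: bottleneck 3, flow now 7.
Augment In→E→A→C→Eg: bottleneck 4, flow now 11.
Augment In→R3→R1→R2→Eg: bottleneck 3, flow now 14.
Augment In→R3→A→Core→Eg: bottleneck 3, flow now 17.
No augmenting path remains; maximum flow = 17.
In the residual graph, reachable from In: {In, E, R3, R1, A}.
Min-cut edges: R1→C (4), R1→R2 (6), A→C (4), A→Core (3); capacity 4 + 6 + 4 + 3 = 17.
This cut is saturated, so no flow can exceed 17.

17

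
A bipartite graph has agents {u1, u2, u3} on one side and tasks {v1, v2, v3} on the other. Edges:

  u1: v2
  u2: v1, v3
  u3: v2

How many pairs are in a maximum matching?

2

Unit-capacity flow: source→left, listed edges, right→sink; max matching = max flow.
Augmenting path u1→v2 (+1); matched 1.
Augmenting path u2→v1 (+1); matched 2.
No augmenting path remains; maximum matching = 2.
König certificate: {u2, v2} is a vertex cover of size 2 (every listed pair touches it), so no matching can be larger.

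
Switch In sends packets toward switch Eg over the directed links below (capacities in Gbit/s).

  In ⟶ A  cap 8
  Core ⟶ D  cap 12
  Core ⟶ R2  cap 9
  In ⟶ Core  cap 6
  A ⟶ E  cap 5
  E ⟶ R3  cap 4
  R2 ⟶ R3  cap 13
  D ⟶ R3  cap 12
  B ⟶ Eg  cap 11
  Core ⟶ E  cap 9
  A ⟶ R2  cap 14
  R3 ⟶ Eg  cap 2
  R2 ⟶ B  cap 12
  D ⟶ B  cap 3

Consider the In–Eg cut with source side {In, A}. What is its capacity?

Edges leaving {In, A}: In→Core (6), A→R2 (14), A→E (5).
Cut capacity = 6 + 14 + 5 = 25.

25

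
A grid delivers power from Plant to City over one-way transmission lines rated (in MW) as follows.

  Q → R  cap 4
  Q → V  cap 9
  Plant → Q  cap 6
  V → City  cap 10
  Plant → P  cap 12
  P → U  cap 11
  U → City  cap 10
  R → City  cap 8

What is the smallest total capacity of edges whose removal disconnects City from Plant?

Augment Plant→P→U→City: bottleneck 10, flow now 10.
Augment Plant→Q→R→City: bottleneck 4, flow now 14.
Augment Plant→Q→V→City: bottleneck 2, flow now 16.
No augmenting path remains; maximum flow = 16.
By max-flow min-cut, the minimum cut capacity equals the max flow.
In the residual graph, reachable from Plant: {Plant, P, U}.
Min-cut edges: Plant→Q (6), U→City (10); capacity 6 + 10 = 16.

16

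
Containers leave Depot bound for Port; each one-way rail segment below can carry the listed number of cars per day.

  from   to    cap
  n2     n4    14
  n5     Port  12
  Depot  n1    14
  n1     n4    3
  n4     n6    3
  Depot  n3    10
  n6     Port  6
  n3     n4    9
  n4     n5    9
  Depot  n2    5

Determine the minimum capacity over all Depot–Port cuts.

Augment Depot→n1→n4→n5→Port: bottleneck 3, flow now 3.
Augment Depot→n2→n4→n5→Port: bottleneck 5, flow now 8.
Augment Depot→n3→n4→n5→Port: bottleneck 1, flow now 9.
Augment Depot→n3→n4→n6→Port: bottleneck 3, flow now 12.
No augmenting path remains; maximum flow = 12.
By max-flow min-cut, the minimum cut capacity equals the max flow.
In the residual graph, reachable from Depot: {Depot, n1, n2, n3, n4}.
Min-cut edges: n4→n5 (9), n4→n6 (3); capacity 9 + 3 = 12.

12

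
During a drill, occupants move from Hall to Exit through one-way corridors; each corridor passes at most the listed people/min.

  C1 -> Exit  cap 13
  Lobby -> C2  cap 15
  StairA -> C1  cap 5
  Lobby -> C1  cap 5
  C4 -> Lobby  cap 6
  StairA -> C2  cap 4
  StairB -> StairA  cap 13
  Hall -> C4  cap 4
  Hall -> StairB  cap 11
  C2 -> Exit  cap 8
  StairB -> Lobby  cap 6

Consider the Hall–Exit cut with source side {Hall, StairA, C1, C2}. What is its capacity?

Edges leaving {Hall, StairA, C1, C2}: Hall→C4 (4), Hall→StairB (11), C1→Exit (13), C2→Exit (8).
Cut capacity = 4 + 11 + 13 + 8 = 36.

36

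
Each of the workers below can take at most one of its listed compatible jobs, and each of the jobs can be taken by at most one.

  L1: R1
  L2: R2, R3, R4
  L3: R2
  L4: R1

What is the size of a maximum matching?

3

Unit-capacity flow: source→left, listed edges, right→sink; max matching = max flow.
Augmenting path L1→R1 (+1); matched 1.
Augmenting path L2→R2 (+1); matched 2.
Augmenting path L3→R2→L2→R3 (+1); matched 3.
No augmenting path remains; maximum matching = 3.
König certificate: {L2, L3, R1} is a vertex cover of size 3 (every listed pair touches it), so no matching can be larger.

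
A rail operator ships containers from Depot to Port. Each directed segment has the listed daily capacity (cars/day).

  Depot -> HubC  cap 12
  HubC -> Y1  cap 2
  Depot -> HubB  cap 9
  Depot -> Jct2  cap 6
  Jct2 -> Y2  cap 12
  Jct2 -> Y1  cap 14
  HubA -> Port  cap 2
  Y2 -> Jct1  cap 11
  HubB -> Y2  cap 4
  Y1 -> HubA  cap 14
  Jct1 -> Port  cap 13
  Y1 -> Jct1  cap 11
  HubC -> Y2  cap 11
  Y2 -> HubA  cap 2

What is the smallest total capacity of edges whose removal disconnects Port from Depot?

15

Augment Depot→Jct2→Y1→HubA→Port: bottleneck 2, flow now 2.
Augment Depot→Jct2→Y1→Jct1→Port: bottleneck 4, flow now 6.
Augment Depot→HubC→Y1→Jct1→Port: bottleneck 2, flow now 8.
Augment Depot→HubC→Y2→Jct1→Port: bottleneck 7, flow now 15.
No augmenting path remains; maximum flow = 15.
By max-flow min-cut, the minimum cut capacity equals the max flow.
In the residual graph, reachable from Depot: {Depot, Jct2, HubC, HubB, Y1, Y2, HubA, Jct1}.
Min-cut edges: HubA→Port (2), Jct1→Port (13); capacity 2 + 13 = 15.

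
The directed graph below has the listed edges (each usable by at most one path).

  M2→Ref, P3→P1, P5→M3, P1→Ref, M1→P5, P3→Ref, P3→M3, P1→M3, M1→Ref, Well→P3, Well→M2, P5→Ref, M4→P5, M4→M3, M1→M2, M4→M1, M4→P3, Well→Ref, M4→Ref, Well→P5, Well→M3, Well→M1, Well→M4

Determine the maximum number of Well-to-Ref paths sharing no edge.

6

Assign every edge capacity 1; by Menger, the answer equals the max flow.
Path Well→Ref (+1); total 1.
Path Well→M4→Ref (+1); total 2.
Path Well→M1→Ref (+1); total 3.
Path Well→P3→Ref (+1); total 4.
Path Well→P5→Ref (+1); total 5.
Path Well→M2→Ref (+1); total 6.
No residual Well→Ref path; max flow = 6.
Certifying cut of size 6: {Well→M1, Well→M2, Well→M4, Well→P3, Well→P5, Well→Ref}.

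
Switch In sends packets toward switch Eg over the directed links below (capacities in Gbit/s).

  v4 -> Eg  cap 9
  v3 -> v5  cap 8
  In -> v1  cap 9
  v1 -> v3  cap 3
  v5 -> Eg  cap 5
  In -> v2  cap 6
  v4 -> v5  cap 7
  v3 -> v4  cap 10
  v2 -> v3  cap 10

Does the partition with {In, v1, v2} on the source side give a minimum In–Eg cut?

Given cut capacity: 3 + 10 = 13.
Augment In→v1→v3→v4→Eg: bottleneck 3, flow now 3.
Augment In→v2→v3→v4→Eg: bottleneck 6, flow now 9.
No augmenting path remains; maximum flow = 9.
In the residual graph, reachable from In: {In, v1}.
Min-cut edges: In→v2 (6), v1→v3 (3); capacity 6 + 3 = 9.
Cut capacity 13 exceeds the max flow 9, so it is not minimum.

No — its capacity is 13, but the minimum cut has capacity 9.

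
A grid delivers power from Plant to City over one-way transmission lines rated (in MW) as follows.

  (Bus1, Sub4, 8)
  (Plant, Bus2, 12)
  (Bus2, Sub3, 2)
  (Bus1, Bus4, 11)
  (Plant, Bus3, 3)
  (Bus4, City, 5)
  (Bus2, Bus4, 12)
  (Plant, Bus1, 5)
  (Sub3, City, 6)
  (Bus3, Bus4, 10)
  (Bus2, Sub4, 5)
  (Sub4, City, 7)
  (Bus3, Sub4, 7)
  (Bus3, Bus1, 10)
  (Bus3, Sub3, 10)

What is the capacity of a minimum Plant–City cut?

17

Augment Plant→Bus3→Sub3→City: bottleneck 3, flow now 3.
Augment Plant→Bus2→Sub3→City: bottleneck 2, flow now 5.
Augment Plant→Bus2→Bus4→City: bottleneck 5, flow now 10.
Augment Plant→Bus2→Sub4→City: bottleneck 5, flow now 15.
Augment Plant→Bus1→Sub4→City: bottleneck 2, flow now 17.
No augmenting path remains; maximum flow = 17.
By max-flow min-cut, the minimum cut capacity equals the max flow.
In the residual graph, reachable from Plant: {Plant, Bus2, Bus1, Bus4, Sub4}.
Min-cut edges: Plant→Bus3 (3), Bus2→Sub3 (2), Bus4→City (5), Sub4→City (7); capacity 3 + 2 + 5 + 7 = 17.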